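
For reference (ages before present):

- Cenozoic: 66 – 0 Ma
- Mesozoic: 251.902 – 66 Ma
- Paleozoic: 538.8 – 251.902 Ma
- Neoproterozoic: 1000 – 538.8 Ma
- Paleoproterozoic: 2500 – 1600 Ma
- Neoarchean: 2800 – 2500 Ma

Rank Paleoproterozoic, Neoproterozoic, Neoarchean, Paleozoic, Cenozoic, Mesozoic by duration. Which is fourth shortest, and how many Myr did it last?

Start − end for each: Paleoproterozoic 2500 − 1600 = 900; Neoproterozoic 1000 − 538.8 = 461.2; Neoarchean 2800 − 2500 = 300; Paleozoic 538.8 − 251.902 = 286.898; Cenozoic 66 − 0 = 66; Mesozoic 251.902 − 66 = 185.902.
Ranking these from shortest: Cenozoic < Mesozoic < Paleozoic < Neoarchean < Neoproterozoic < Paleoproterozoic.
Position 4 in that ranking is Neoarchean, which lasted 300 Myr.

Neoarchean, 300 million years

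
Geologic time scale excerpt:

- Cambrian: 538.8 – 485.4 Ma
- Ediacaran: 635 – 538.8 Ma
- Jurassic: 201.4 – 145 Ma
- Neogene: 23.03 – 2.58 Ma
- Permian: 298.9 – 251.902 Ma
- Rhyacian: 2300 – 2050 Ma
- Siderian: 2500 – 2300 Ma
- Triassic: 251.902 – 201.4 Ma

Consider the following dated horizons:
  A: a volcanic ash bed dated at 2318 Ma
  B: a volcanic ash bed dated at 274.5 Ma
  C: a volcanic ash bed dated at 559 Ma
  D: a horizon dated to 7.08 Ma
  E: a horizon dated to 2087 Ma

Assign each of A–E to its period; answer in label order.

A — Siderian; B — Permian; C — Ediacaran; D — Neogene; E — Rhyacian

Match each age against the start–end ranges in the excerpt: A = 2318 Ma → Siderian (2500–2300); B = 274.5 Ma → Permian (298.9–251.902); C = 559 Ma → Ediacaran (635–538.8); D = 7.08 Ma → Neogene (23.03–2.58); E = 2087 Ma → Rhyacian (2300–2050).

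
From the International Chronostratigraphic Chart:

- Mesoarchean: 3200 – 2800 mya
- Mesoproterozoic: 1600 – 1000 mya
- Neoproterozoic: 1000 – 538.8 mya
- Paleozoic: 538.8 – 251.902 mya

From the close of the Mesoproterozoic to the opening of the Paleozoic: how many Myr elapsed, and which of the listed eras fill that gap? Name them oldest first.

461.2 million years; Neoproterozoic

The Mesoproterozoic closes at 1000 Ma and the Paleozoic opens at 538.8 Ma, so the interval is 1000 − 538.8 = 461.2 Myr.
An era fits inside if it starts at or after 1000 Ma and ends at or before 538.8 Ma; oldest first that gives Neoproterozoic.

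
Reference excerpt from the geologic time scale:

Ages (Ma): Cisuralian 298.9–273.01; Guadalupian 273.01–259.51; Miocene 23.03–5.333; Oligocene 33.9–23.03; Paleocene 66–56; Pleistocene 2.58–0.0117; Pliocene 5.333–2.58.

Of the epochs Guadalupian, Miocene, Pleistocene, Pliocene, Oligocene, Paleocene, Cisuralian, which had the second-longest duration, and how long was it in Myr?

Durations: Guadalupian 13.5; Miocene 17.697; Pleistocene 2.5683; Pliocene 2.753; Oligocene 10.87; Paleocene 10; Cisuralian 25.89 Myr.
Sorted longest-first: Cisuralian (25.89), Miocene (17.697), Guadalupian (13.5), Oligocene (10.87), Paleocene (10), Pliocene (2.753), Pleistocene (2.5683).
The second longest is Miocene at 17.697 Myr.

Miocene, 17.697 million years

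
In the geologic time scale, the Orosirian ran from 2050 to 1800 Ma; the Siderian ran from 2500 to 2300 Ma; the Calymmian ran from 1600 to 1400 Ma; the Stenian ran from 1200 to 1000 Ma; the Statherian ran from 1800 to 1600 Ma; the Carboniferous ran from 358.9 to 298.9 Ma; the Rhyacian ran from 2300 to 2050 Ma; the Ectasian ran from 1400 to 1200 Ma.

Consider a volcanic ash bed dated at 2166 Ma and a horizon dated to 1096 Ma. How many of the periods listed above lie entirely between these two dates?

2166 Ma sits inside the Rhyacian (2300–2050) and 1096 Ma inside the Stenian (1200–1000); neither of those is wholly between the two dates.
The listed periods lying completely between them are Orosirian, Statherian, Calymmian, Ectasian — 4 in all.

4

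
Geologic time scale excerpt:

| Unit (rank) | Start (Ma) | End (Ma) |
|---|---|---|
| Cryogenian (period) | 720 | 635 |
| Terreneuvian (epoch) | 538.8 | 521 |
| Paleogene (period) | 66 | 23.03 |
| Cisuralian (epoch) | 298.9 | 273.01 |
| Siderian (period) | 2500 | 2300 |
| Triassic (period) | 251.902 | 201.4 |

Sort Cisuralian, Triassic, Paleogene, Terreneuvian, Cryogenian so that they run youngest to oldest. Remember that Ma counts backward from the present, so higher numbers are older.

Paleogene, Triassic, Cisuralian, Terreneuvian, Cryogenian

The oldest of these is Cryogenian (starts 720 Ma) and the youngest is Paleogene (ends 23.03 Ma).
In between, by decreasing start age: Terreneuvian (538.8), Cisuralian (298.9), Triassic (251.902).
Listing youngest first means reversing that sequence.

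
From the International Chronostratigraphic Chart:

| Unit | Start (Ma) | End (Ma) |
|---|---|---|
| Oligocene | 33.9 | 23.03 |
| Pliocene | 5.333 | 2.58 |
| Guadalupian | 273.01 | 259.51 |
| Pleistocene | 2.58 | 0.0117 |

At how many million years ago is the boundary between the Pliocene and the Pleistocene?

The Pliocene ends and the Pleistocene begins at 2.58 Ma.

2.58 Ma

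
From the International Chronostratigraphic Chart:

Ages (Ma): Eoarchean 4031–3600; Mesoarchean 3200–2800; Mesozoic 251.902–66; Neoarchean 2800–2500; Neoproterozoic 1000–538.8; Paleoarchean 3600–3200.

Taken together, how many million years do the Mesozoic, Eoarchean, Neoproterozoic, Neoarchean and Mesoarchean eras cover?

1778.102 million years

Each duration: Mesozoic = 185.902; Eoarchean = 431; Neoproterozoic = 461.2; Neoarchean = 300; Mesoarchean = 400.
Sum: 185.902 + 431 + 461.2 + 300 + 400 = 1778.102 Myr.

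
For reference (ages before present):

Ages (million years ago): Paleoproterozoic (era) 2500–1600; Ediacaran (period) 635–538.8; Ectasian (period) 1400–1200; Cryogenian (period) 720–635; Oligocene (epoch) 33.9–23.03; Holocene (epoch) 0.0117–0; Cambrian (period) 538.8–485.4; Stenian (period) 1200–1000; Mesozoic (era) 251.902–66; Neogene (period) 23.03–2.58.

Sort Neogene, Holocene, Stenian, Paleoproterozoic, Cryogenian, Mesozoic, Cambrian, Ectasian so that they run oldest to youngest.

Paleoproterozoic, Ectasian, Stenian, Cryogenian, Cambrian, Mesozoic, Neogene, Holocene

Sorting by start age (descending Ma, since larger Ma = older): Paleoproterozoic began 2500, Ectasian began 1400, Stenian began 1200, Cryogenian began 720, Cambrian began 538.8, Mesozoic began 251.902, Neogene began 23.03, Holocene began 0.0117.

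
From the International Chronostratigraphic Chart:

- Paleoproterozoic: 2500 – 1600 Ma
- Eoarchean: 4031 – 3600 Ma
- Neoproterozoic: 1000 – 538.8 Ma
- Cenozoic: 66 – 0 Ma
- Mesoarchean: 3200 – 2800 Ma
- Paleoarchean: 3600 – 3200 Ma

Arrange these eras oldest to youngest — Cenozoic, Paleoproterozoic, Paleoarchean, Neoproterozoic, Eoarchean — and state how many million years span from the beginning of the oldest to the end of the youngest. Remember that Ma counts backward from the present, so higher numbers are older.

Eoarchean, Paleoarchean, Paleoproterozoic, Neoproterozoic, Cenozoic; total span 4031 Myr

Start ages (Ma): Eoarchean 4031, Paleoarchean 3600, Paleoproterozoic 2500, Neoproterozoic 1000, Cenozoic 66.
Ordered oldest to youngest: Eoarchean, Paleoarchean, Paleoproterozoic, Neoproterozoic, Cenozoic.
Span = 4031 − 0 = 4031 Myr.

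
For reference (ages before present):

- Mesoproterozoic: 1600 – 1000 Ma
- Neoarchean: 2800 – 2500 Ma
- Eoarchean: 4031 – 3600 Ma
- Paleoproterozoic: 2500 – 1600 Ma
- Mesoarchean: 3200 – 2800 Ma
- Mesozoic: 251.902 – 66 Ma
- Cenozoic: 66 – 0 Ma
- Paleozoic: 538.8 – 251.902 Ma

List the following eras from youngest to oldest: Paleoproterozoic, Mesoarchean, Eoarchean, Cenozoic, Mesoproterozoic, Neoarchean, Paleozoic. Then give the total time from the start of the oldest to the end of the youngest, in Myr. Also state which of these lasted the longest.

Cenozoic → Paleozoic → Mesoproterozoic → Paleoproterozoic → Neoarchean → Mesoarchean → Eoarchean; total span 4031 Myr; longest is Paleoproterozoic

From the excerpt: Paleoproterozoic 2500–1600; Mesoarchean 3200–2800; Eoarchean 4031–3600; Cenozoic 66–0; Mesoproterozoic 1600–1000; Neoarchean 2800–2500; Paleozoic 538.8–251.902 (Ma).
Larger Ma is earlier, so the oldest is Eoarchean and the youngest is Cenozoic; youngest to oldest: Cenozoic, Paleozoic, Mesoproterozoic, Paleoproterozoic, Neoarchean, Mesoarchean, Eoarchean.
Oldest start 4031 minus youngest end 0 gives 4031 Myr overall.
Individual lengths (start − end): Mesoproterozoic 600; Cenozoic 66; Mesoarchean 400; Eoarchean 431; Neoarchean 300; Paleoproterozoic 900; Paleozoic 286.898. The largest is Paleoproterozoic at 900 Myr.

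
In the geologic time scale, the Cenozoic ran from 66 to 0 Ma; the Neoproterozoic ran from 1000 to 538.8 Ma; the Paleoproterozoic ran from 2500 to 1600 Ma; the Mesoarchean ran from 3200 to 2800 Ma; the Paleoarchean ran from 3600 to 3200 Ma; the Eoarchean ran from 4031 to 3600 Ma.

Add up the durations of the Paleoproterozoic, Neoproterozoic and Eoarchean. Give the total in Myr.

Each duration: Paleoproterozoic = 900; Neoproterozoic = 461.2; Eoarchean = 431.
Sum: 900 + 461.2 + 431 = 1792.2 Myr.

1792.2 million years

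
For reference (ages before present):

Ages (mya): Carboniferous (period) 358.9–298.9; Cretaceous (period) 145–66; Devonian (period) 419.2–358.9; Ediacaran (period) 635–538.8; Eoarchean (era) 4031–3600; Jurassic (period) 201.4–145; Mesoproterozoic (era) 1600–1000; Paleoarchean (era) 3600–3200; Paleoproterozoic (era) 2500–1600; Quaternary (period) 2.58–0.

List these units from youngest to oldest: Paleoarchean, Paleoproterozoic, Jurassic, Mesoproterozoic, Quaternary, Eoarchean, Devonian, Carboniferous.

Read off each span (Ma): Paleoarchean 3600–3200; Paleoproterozoic 2500–1600; Jurassic 201.4–145; Mesoproterozoic 1600–1000; Quaternary 2.58–0; Eoarchean 4031–3600; Devonian 419.2–358.9; Carboniferous 358.9–298.9.
Larger Ma is older, so oldest→youngest is Eoarchean, Paleoarchean, Paleoproterozoic, Mesoproterozoic, Devonian, Carboniferous, Jurassic, Quaternary; reverse it for youngest→oldest.

Quaternary, Jurassic, Carboniferous, Devonian, Mesoproterozoic, Paleoproterozoic, Paleoarchean, Eoarchean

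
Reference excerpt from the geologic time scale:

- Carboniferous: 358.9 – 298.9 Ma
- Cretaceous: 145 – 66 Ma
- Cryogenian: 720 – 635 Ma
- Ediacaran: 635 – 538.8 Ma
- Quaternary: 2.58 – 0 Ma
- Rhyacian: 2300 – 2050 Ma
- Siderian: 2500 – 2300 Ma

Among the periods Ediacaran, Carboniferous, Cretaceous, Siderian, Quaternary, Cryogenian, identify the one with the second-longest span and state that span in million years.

Start − end for each: Ediacaran 635 − 538.8 = 96.2; Carboniferous 358.9 − 298.9 = 60; Cretaceous 145 − 66 = 79; Siderian 2500 − 2300 = 200; Quaternary 2.58 − 0 = 2.58; Cryogenian 720 − 635 = 85.
Ranking these from longest: Siderian > Ediacaran > Cryogenian > Cretaceous > Carboniferous > Quaternary.
Position 2 in that ranking is Ediacaran, which lasted 96.2 Myr.

Ediacaran, 96.2 million years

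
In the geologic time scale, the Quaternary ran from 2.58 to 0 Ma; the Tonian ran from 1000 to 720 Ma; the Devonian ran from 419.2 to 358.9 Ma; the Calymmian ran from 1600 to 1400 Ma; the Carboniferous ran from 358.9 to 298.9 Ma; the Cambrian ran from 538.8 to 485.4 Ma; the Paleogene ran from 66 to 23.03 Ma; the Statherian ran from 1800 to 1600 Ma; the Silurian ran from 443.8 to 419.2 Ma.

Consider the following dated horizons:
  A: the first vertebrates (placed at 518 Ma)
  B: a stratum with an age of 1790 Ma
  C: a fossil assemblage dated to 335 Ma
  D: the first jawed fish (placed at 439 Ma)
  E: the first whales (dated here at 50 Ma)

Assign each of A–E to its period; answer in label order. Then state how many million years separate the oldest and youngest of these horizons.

A — Cambrian; B — Statherian; C — Carboniferous; D — Silurian; E — Paleogene; span 1740 million years

Match each age against the start–end ranges in the excerpt: A = 518 Ma → Cambrian (538.8–485.4); B = 1790 Ma → Statherian (1800–1600); C = 335 Ma → Carboniferous (358.9–298.9); D = 439 Ma → Silurian (443.8–419.2); E = 50 Ma → Paleogene (66–23.03).
The largest age is 1790 Ma and the smallest is 50 Ma; their difference is 1740 Myr.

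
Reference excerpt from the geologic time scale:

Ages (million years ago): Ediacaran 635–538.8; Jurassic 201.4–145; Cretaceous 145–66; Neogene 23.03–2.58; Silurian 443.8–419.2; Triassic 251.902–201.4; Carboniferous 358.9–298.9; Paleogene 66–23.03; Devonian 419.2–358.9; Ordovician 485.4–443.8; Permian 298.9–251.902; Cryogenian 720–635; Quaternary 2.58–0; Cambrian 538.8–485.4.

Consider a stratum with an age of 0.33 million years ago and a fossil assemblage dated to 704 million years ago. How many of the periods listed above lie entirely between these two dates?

704 Ma sits inside the Cryogenian (720–635) and 0.33 Ma inside the Quaternary (2.58–0); neither of those is wholly between the two dates.
The listed periods lying completely between them are Ediacaran, Cambrian, Ordovician, Silurian, Devonian, Carboniferous, Permian, Triassic, Jurassic, Cretaceous, Paleogene, Neogene — 12 in all.

12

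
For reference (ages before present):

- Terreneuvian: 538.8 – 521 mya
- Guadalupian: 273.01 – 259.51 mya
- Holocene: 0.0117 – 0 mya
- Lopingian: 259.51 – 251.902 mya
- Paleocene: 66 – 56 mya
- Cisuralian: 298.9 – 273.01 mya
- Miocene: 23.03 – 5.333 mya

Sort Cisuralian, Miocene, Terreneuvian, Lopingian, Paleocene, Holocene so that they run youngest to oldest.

Holocene → Miocene → Paleocene → Lopingian → Cisuralian → Terreneuvian

The oldest of these is Terreneuvian (starts 538.8 Ma) and the youngest is Holocene (ends 0 Ma).
In between, by decreasing start age: Cisuralian (298.9), Lopingian (259.51), Paleocene (66), Miocene (23.03).
Listing youngest first means reversing that sequence.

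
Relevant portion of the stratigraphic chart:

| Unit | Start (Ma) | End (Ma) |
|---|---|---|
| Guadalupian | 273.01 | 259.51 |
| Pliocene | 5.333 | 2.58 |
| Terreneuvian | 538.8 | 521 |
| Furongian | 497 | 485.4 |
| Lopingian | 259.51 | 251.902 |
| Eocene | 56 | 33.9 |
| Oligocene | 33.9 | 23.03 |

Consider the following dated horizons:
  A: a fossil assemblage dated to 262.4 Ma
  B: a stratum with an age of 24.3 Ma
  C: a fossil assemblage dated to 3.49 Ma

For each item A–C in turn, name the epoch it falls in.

A — Guadalupian; B — Oligocene; C — Pliocene

Match each age against the start–end ranges in the excerpt: A = 262.4 Ma → Guadalupian (273.01–259.51); B = 24.3 Ma → Oligocene (33.9–23.03); C = 3.49 Ma → Pliocene (5.333–2.58).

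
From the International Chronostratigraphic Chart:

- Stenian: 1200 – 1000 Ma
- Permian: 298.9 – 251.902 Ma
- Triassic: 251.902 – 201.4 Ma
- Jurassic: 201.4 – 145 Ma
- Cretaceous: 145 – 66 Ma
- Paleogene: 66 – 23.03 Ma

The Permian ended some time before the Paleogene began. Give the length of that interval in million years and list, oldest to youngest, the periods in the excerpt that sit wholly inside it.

185.902 million years; Triassic, Jurassic, Cretaceous

The Permian closes at 251.902 Ma and the Paleogene opens at 66 Ma, so the interval is 251.902 − 66 = 185.902 Myr.
A period fits inside if it starts at or after 251.902 Ma and ends at or before 66 Ma; oldest first that gives Triassic, Jurassic, Cretaceous.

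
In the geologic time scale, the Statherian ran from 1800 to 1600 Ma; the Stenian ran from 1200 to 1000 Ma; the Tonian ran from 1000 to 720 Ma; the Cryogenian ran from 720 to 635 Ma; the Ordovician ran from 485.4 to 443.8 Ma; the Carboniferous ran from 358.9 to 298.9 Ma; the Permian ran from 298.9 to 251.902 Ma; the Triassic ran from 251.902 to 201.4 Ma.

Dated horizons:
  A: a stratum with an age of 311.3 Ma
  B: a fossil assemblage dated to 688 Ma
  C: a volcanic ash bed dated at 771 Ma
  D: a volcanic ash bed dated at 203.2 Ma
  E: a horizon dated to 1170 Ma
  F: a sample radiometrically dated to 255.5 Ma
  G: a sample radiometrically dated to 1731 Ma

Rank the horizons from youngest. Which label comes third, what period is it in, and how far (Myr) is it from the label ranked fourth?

Smaller Ma means younger, so youngest first: D 203.2 < F 255.5 < A 311.3 < B 688 < C 771 < E 1170 < G 1731.
Counting 3 along gives A (311.3 Ma); the excerpt puts that inside the Carboniferous, 358.9–298.9 Ma.
Next in line is B (688 Ma), and 688 − 311.3 = 376.7 Myr.

A, in the Carboniferous; 376.7 million years to B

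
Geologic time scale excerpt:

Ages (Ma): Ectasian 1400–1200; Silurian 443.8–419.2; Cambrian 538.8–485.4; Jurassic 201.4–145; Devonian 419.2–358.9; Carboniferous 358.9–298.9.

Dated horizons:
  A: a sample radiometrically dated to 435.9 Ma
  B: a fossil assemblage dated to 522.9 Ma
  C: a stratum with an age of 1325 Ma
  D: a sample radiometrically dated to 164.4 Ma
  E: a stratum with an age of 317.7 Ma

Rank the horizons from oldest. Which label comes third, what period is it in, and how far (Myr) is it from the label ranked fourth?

A, in the Silurian; 118.2 million years to E

Sorted oldest-first by Ma: C (1325), B (522.9), A (435.9), E (317.7), D (164.4).
The third oldest is A at 435.9 Ma, which lies in 443.8–419.2 Ma: the Silurian.
The fourth oldest is E at 317.7 Ma; separation = |435.9 − 317.7| = 118.2 Myr.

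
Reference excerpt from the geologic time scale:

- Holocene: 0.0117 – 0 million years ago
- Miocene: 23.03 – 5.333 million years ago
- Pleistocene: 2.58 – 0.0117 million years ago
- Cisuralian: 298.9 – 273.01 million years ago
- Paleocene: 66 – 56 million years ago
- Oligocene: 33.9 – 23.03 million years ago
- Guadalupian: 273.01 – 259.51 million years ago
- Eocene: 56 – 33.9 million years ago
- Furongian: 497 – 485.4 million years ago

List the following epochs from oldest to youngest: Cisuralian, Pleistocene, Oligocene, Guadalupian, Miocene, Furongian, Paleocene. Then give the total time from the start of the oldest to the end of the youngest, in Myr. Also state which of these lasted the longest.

Start ages (Ma): Furongian 497, Cisuralian 298.9, Guadalupian 273.01, Paleocene 66, Oligocene 33.9, Miocene 23.03, Pleistocene 2.58.
Ordered oldest to youngest: Furongian, Cisuralian, Guadalupian, Paleocene, Oligocene, Miocene, Pleistocene.
Span = 497 − 0.0117 = 496.9883 Myr.
Durations: Furongian 11.6, Pleistocene 2.5683, Paleocene 10, Guadalupian 13.5, Oligocene 10.87, Cisuralian 25.89, Miocene 17.697 → longest is Cisuralian (25.89 Myr).

Furongian, Cisuralian, Guadalupian, Paleocene, Oligocene, Miocene, Pleistocene; total span 496.9883 Myr; longest is Cisuralian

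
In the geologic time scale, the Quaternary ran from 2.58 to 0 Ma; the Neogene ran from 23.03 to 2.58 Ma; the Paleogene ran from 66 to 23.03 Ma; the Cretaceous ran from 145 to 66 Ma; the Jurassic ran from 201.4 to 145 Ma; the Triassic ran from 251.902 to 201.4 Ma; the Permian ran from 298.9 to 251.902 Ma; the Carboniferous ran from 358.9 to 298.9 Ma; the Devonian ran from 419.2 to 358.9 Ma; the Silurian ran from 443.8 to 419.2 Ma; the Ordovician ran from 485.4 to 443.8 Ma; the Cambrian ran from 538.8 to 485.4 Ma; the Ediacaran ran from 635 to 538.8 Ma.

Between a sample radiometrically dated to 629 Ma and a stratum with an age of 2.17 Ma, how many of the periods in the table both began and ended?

The older date is 629 Ma and the younger is 2.17 Ma.
Periods with start < 629 and end > 2.17 Ma: Cambrian (538.8–485.4), Ordovician (485.4–443.8), Silurian (443.8–419.2), Devonian (419.2–358.9), Carboniferous (358.9–298.9), Permian (298.9–251.902), Triassic (251.902–201.4), Jurassic (201.4–145), Cretaceous (145–66), Paleogene (66–23.03), Neogene (23.03–2.58).
That is 11 complete periods.

11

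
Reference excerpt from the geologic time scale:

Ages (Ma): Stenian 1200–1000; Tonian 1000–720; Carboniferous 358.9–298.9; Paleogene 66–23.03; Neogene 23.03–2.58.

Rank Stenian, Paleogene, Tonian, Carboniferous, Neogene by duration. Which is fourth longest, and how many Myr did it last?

Paleogene, 42.97 million years

Start − end for each: Stenian 1200 − 1000 = 200; Paleogene 66 − 23.03 = 42.97; Tonian 1000 − 720 = 280; Carboniferous 358.9 − 298.9 = 60; Neogene 23.03 − 2.58 = 20.45.
Ranking these from longest: Tonian > Stenian > Carboniferous > Paleogene > Neogene.
Position 4 in that ranking is Paleogene, which lasted 42.97 Myr.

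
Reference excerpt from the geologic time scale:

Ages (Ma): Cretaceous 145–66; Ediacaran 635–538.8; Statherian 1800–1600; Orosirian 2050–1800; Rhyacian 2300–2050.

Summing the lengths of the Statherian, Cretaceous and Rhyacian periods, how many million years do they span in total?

Each duration: Statherian = 200; Cretaceous = 79; Rhyacian = 250.
Sum: 200 + 79 + 250 = 529 Myr.

529 million years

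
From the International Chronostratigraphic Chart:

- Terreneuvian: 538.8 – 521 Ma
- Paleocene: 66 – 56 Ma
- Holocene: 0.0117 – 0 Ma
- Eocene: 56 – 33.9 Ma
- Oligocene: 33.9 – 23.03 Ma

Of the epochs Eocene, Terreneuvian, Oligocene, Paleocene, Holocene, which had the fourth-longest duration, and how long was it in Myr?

Paleocene, 10 million years

Durations: Eocene 22.1; Terreneuvian 17.8; Oligocene 10.87; Paleocene 10; Holocene 0.0117 Myr.
Sorted longest-first: Eocene (22.1), Terreneuvian (17.8), Oligocene (10.87), Paleocene (10), Holocene (0.0117).
The fourth longest is Paleocene at 10 Myr.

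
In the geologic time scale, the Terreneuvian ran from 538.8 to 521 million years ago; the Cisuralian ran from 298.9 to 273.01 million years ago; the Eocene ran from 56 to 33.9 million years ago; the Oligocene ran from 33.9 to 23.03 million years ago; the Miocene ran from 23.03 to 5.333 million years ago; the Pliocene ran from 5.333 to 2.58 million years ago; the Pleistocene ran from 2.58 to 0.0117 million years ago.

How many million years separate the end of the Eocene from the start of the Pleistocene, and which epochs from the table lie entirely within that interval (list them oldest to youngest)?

The Eocene closes at 33.9 Ma and the Pleistocene opens at 2.58 Ma, so the interval is 33.9 − 2.58 = 31.32 Myr.
An epoch fits inside if it starts at or after 33.9 Ma and ends at or before 2.58 Ma; oldest first that gives Oligocene, Miocene, Pliocene.

31.32 million years; Oligocene, Miocene, Pliocene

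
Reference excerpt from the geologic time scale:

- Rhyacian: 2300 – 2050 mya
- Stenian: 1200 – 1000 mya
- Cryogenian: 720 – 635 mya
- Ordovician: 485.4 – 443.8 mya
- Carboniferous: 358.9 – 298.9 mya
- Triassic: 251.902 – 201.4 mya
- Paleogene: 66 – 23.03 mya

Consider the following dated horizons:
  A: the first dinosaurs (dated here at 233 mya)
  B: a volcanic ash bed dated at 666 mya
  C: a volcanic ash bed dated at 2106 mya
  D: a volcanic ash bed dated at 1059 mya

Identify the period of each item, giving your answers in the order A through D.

A — Triassic; B — Cryogenian; C — Rhyacian; D — Stenian

A: 233 Ma lies in 251.902–201.4 Ma, so Triassic.
B: 666 Ma lies in 720–635 Ma, so Cryogenian.
C: 2106 Ma lies in 2300–2050 Ma, so Rhyacian.
D: 1059 Ma lies in 1200–1000 Ma, so Stenian.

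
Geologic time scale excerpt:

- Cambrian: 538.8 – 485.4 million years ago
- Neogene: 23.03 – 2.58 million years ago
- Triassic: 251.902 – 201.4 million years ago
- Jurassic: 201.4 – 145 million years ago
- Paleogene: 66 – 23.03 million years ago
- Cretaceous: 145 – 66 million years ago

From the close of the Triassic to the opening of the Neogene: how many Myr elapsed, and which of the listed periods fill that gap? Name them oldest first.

The Triassic closes at 201.4 Ma and the Neogene opens at 23.03 Ma, so the interval is 201.4 − 23.03 = 178.37 Myr.
A period fits inside if it starts at or after 201.4 Ma and ends at or before 23.03 Ma; oldest first that gives Jurassic, Cretaceous, Paleogene.

178.37 million years; Jurassic, Cretaceous, Paleogene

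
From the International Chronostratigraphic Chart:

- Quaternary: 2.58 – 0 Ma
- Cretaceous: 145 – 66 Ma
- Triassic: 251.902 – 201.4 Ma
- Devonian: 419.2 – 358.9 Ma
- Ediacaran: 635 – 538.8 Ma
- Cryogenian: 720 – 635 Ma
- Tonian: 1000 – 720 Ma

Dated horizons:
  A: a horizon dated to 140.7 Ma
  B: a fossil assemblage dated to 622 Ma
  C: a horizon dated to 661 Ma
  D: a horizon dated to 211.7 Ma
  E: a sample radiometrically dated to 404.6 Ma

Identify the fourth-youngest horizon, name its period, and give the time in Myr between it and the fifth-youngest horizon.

B, in the Ediacaran; 39 million years to C

Sorted youngest-first by Ma: A (140.7), D (211.7), E (404.6), B (622), C (661).
The fourth youngest is B at 622 Ma, which lies in 635–538.8 Ma: the Ediacaran.
The fifth youngest is C at 661 Ma; separation = |622 − 661| = 39 Myr.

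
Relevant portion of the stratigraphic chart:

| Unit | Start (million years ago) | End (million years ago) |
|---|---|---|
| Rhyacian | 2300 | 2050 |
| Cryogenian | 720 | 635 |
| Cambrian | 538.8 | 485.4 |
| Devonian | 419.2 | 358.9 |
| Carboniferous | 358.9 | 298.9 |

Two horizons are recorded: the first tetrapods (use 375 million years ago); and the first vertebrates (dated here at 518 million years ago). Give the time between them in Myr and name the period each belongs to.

Elapsed time: 518 − 375 = 143 Myr.
375 Ma lies within 419.2–358.9 Ma: Devonian.
518 Ma lies within 538.8–485.4 Ma: Cambrian.

143 million years apart; the first in the Devonian, the second in the Cambrian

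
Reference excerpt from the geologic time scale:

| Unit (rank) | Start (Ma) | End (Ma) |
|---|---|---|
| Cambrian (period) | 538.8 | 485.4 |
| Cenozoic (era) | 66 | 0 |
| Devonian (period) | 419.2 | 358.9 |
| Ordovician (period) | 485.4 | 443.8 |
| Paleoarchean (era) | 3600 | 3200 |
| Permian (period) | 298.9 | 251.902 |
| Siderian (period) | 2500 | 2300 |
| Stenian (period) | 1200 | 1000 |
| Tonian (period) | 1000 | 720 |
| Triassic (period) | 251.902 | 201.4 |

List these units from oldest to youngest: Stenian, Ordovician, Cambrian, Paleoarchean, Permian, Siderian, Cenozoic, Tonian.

Read off each span (Ma): Stenian 1200–1000; Ordovician 485.4–443.8; Cambrian 538.8–485.4; Paleoarchean 3600–3200; Permian 298.9–251.902; Siderian 2500–2300; Cenozoic 66–0; Tonian 1000–720.
Larger Ma is older, so oldest→youngest is Paleoarchean, Siderian, Stenian, Tonian, Cambrian, Ordovician, Permian, Cenozoic.

Paleoarchean, Siderian, Stenian, Tonian, Cambrian, Ordovician, Permian, Cenozoic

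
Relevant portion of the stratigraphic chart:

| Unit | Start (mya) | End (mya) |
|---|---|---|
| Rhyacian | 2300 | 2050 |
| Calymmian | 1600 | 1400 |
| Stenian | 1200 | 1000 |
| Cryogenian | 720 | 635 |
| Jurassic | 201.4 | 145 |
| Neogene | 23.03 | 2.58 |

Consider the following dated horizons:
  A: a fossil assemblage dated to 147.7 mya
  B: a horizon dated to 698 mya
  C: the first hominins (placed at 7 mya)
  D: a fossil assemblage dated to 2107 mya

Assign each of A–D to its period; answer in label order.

A — Jurassic; B — Cryogenian; C — Neogene; D — Rhyacian

A: 147.7 Ma lies in 201.4–145 Ma, so Jurassic.
B: 698 Ma lies in 720–635 Ma, so Cryogenian.
C: 7 Ma lies in 23.03–2.58 Ma, so Neogene.
D: 2107 Ma lies in 2300–2050 Ma, so Rhyacian.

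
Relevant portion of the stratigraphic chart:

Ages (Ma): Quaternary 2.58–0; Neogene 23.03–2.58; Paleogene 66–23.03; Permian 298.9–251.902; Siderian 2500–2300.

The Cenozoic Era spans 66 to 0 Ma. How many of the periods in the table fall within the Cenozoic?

Periods inside 66–0 Ma: Paleogene, Neogene, Quaternary — 3 in total.

3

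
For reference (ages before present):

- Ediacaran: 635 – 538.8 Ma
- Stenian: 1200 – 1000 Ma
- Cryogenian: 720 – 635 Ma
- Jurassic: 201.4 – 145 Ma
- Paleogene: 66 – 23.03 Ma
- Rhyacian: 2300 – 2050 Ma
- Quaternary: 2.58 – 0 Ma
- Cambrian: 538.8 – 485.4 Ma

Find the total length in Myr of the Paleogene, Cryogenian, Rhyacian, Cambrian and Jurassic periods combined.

487.77 million years

Each duration: Paleogene = 42.97; Cryogenian = 85; Rhyacian = 250; Cambrian = 53.4; Jurassic = 56.4.
Sum: 42.97 + 85 + 250 + 53.4 + 56.4 = 487.77 Myr.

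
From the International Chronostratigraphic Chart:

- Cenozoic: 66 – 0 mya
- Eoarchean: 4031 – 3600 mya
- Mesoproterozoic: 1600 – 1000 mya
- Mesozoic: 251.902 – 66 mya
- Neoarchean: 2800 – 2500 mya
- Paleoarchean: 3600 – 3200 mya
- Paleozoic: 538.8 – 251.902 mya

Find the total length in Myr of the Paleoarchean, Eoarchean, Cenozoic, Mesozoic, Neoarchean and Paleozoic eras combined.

Duration is start − end for each: (3600 − 3200) + (4031 − 3600) + (66 − 0) + (251.902 − 66) + (2800 − 2500) + (538.8 − 251.902).
That is 400 + 431 + 66 + 185.902 + 300 + 286.898, which totals 1669.8 million years.

1669.8 million years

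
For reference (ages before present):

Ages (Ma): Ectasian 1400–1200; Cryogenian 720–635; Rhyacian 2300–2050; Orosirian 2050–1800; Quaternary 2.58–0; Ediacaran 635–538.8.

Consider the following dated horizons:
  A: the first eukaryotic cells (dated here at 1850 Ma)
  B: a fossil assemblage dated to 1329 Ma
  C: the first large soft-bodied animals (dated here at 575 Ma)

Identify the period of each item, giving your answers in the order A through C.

A — Orosirian; B — Ectasian; C — Ediacaran

A: 1850 Ma lies in 2050–1800 Ma, so Orosirian.
B: 1329 Ma lies in 1400–1200 Ma, so Ectasian.
C: 575 Ma lies in 635–538.8 Ma, so Ediacaran.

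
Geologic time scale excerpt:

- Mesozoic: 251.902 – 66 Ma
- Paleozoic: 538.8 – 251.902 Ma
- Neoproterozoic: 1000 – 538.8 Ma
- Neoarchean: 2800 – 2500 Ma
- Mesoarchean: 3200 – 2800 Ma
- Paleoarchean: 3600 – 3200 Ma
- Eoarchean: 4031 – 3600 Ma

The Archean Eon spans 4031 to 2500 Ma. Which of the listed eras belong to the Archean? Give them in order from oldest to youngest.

Eras with both bounds inside 4031–2500 Ma: Eoarchean (4031–3600), Paleoarchean (3600–3200), Mesoarchean (3200–2800), Neoarchean (2800–2500).

Eoarchean, Paleoarchean, Mesoarchean, Neoarchean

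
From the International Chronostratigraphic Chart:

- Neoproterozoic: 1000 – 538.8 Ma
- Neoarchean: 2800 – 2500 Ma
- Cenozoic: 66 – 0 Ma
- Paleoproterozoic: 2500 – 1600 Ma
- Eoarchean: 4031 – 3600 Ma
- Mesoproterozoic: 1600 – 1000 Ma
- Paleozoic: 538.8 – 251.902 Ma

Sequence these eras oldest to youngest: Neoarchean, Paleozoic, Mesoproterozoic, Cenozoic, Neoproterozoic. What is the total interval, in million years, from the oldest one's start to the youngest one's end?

Neoarchean → Mesoproterozoic → Neoproterozoic → Paleozoic → Cenozoic; total span 2800 Myr

From the excerpt: Neoarchean 2800–2500; Paleozoic 538.8–251.902; Mesoproterozoic 1600–1000; Cenozoic 66–0; Neoproterozoic 1000–538.8 (Ma).
Larger Ma is earlier, so the oldest is Neoarchean and the youngest is Cenozoic; oldest to youngest: Neoarchean, Mesoproterozoic, Neoproterozoic, Paleozoic, Cenozoic.
Oldest start 2800 minus youngest end 0 gives 2800 Myr overall.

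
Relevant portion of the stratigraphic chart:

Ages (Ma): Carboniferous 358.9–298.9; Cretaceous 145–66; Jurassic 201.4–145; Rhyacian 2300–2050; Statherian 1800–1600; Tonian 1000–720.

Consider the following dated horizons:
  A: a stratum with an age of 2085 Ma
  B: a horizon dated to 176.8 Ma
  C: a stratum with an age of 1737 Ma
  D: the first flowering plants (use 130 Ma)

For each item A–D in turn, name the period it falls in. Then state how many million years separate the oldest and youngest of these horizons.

A — Rhyacian; B — Jurassic; C — Statherian; D — Cretaceous; span 1955 million years

Match each age against the start–end ranges in the excerpt: A = 2085 Ma → Rhyacian (2300–2050); B = 176.8 Ma → Jurassic (201.4–145); C = 1737 Ma → Statherian (1800–1600); D = 130 Ma → Cretaceous (145–66).
The largest age is 2085 Ma and the smallest is 130 Ma; their difference is 1955 Myr.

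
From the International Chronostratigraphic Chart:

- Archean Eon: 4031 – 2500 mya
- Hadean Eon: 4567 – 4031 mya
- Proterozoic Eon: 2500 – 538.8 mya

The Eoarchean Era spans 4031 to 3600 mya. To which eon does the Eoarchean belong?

Archean

The Eoarchean (4031–3600 Ma) lies entirely within 4031–2500 Ma, the Archean Eon.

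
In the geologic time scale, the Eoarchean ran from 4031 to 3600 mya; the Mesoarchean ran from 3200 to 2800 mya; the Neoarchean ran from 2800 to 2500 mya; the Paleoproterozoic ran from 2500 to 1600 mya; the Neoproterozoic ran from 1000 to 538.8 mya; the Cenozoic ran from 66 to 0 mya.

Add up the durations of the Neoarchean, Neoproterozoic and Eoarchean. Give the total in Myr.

Duration is start − end for each: (2800 − 2500) + (1000 − 538.8) + (4031 − 3600).
That is 300 + 461.2 + 431, which totals 1192.2 million years.

1192.2 million years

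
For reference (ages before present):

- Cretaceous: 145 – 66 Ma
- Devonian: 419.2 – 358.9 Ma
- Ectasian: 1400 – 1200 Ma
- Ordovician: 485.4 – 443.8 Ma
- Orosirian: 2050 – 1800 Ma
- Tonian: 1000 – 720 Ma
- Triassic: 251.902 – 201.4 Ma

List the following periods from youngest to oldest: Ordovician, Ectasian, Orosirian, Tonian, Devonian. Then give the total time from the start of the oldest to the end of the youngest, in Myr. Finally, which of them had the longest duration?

Start ages (Ma): Orosirian 2050, Ectasian 1400, Tonian 1000, Ordovician 485.4, Devonian 419.2.
Ordered youngest to oldest: Devonian, Ordovician, Tonian, Ectasian, Orosirian.
Span = 2050 − 358.9 = 1691.1 Myr.
Durations: Ectasian 200, Tonian 280, Ordovician 41.6, Devonian 60.3, Orosirian 250 → longest is Tonian (280 Myr).

Devonian, Ordovician, Tonian, Ectasian, Orosirian; total span 1691.1 Myr; longest is Tonian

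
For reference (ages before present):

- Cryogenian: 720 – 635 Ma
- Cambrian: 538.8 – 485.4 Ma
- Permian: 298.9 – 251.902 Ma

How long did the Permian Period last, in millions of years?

46.998 million years

298.9 − 251.902 = 46.998 million years.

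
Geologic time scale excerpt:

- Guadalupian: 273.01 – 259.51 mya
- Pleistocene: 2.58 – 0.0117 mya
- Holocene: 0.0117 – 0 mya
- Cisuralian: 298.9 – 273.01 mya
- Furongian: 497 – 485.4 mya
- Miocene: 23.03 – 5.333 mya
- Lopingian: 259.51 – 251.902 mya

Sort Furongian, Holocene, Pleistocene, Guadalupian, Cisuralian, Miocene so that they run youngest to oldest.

The oldest of these is Furongian (starts 497 Ma) and the youngest is Holocene (ends 0 Ma).
In between, by decreasing start age: Cisuralian (298.9), Guadalupian (273.01), Miocene (23.03), Pleistocene (2.58).
Listing youngest first means reversing that sequence.

Holocene, Pleistocene, Miocene, Guadalupian, Cisuralian, Furongian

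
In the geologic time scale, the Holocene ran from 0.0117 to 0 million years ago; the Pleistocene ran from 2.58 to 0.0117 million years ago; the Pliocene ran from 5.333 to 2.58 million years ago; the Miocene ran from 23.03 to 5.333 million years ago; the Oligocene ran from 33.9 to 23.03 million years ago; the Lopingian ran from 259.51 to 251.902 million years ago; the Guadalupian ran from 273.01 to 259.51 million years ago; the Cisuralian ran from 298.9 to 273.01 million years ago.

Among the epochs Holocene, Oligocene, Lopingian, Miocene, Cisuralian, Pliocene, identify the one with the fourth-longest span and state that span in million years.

Lopingian, 7.608 million years

Durations: Holocene 0.0117; Oligocene 10.87; Lopingian 7.608; Miocene 17.697; Cisuralian 25.89; Pliocene 2.753 Myr.
Sorted longest-first: Cisuralian (25.89), Miocene (17.697), Oligocene (10.87), Lopingian (7.608), Pliocene (2.753), Holocene (0.0117).
The fourth longest is Lopingian at 7.608 Myr.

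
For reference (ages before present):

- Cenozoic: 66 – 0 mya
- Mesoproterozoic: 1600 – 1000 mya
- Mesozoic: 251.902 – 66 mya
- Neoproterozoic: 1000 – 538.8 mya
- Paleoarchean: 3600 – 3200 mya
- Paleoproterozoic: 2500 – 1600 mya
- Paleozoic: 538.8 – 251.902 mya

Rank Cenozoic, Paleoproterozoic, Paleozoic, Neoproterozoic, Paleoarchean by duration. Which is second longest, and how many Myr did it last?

Start − end for each: Cenozoic 66 − 0 = 66; Paleoproterozoic 2500 − 1600 = 900; Paleozoic 538.8 − 251.902 = 286.898; Neoproterozoic 1000 − 538.8 = 461.2; Paleoarchean 3600 − 3200 = 400.
Ranking these from longest: Paleoproterozoic > Neoproterozoic > Paleoarchean > Paleozoic > Cenozoic.
Position 2 in that ranking is Neoproterozoic, which lasted 461.2 Myr.

Neoproterozoic, 461.2 million years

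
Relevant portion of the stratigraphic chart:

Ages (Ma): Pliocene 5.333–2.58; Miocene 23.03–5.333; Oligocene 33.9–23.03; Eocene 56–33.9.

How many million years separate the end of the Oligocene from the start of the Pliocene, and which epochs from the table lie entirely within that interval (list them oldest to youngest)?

End of Oligocene = 23.03 Ma; start of Pliocene = 5.333 Ma.
Gap = 23.03 − 5.333 = 17.697 Myr.
Epochs wholly inside 23.03–5.333 Ma: Miocene (23.03–5.333).

17.697 million years; Miocene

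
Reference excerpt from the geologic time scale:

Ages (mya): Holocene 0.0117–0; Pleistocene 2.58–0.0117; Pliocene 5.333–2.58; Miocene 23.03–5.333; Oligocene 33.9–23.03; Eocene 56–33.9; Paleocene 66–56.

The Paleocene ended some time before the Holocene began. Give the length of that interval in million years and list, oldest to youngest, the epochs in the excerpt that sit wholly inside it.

55.9883 million years; Eocene, Oligocene, Miocene, Pliocene, Pleistocene

End of Paleocene = 56 Ma; start of Holocene = 0.0117 Ma.
Gap = 56 − 0.0117 = 55.9883 Myr.
Epochs wholly inside 56–0.0117 Ma: Eocene (56–33.9), Oligocene (33.9–23.03), Miocene (23.03–5.333), Pliocene (5.333–2.58), Pleistocene (2.58–0.0117).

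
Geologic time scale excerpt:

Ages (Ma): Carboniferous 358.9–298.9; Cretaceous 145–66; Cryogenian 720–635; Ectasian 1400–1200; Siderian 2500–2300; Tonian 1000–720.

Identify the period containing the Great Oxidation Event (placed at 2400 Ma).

Siderian

2400 Ma lies between 2500 and 2300 Ma, so it falls in the Siderian.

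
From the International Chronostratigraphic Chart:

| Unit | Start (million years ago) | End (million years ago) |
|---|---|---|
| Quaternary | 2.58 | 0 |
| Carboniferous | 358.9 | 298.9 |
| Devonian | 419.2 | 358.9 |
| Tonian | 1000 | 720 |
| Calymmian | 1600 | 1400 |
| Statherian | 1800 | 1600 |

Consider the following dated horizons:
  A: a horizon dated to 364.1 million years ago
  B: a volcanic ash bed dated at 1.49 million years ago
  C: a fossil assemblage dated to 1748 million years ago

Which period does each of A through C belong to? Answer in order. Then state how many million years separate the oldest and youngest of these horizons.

Match each age against the start–end ranges in the excerpt: A = 364.1 Ma → Devonian (419.2–358.9); B = 1.49 Ma → Quaternary (2.58–0); C = 1748 Ma → Statherian (1800–1600).
The largest age is 1748 Ma and the smallest is 1.49 Ma; their difference is 1746.51 Myr.

A — Devonian; B — Quaternary; C — Statherian; span 1746.51 million years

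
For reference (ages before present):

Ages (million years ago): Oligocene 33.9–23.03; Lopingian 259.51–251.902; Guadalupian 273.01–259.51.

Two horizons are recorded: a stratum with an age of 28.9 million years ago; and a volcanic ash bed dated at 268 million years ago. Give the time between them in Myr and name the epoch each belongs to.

Elapsed time: 268 − 28.9 = 239.1 Myr.
28.9 Ma lies within 33.9–23.03 Ma: Oligocene.
268 Ma lies within 273.01–259.51 Ma: Guadalupian.

239.1 million years apart; the first in the Oligocene, the second in the Guadalupian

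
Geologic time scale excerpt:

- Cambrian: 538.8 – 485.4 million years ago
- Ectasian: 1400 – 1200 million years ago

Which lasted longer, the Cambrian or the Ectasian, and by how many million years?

Ectasian, by 146.6 million years

Cambrian: 538.8 − 485.4 = 53.4 Myr.
Ectasian: 1400 − 1200 = 200 Myr.
Difference: 200 − 53.4 = 146.6 Myr, so the Ectasian was longer.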